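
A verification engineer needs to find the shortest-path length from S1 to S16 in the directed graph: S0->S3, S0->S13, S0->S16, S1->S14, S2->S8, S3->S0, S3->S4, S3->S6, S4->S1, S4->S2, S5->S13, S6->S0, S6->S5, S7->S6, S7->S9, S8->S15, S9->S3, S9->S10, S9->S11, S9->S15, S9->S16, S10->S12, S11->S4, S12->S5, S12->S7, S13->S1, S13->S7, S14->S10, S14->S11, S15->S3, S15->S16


BFS layer-by-layer from S1:
  dist 0: {S1}
  dist 1: {S14}
  dist 2: {S10, S11}
  dist 3: {S4, S12}
  dist 4: {S2, S5, S7}
  dist 5: {S6, S8, S9, S13}
  dist 6: {S0, S3, S15, S16}
  -> S16 reached at distance 6
Shortest path length = 6

6


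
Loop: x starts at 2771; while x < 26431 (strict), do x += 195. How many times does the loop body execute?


Step 1: x goes from 2771 toward 26431 by 195; the body runs while x<26431, so iterations = ceil((bound-start)/step)
Step 2: Distance=23660
Step 3: ceil(23660/195)=122

122


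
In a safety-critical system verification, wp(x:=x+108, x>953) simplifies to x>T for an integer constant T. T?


Formula: wp(x:=E, P) = P[E/x] (substitute E for x in postcondition)
Step 1: Postcondition: x>953
Step 2: Substitute x+108 for x: x+108>953
Step 3: Solve for x: x > 953-108 = 845

845


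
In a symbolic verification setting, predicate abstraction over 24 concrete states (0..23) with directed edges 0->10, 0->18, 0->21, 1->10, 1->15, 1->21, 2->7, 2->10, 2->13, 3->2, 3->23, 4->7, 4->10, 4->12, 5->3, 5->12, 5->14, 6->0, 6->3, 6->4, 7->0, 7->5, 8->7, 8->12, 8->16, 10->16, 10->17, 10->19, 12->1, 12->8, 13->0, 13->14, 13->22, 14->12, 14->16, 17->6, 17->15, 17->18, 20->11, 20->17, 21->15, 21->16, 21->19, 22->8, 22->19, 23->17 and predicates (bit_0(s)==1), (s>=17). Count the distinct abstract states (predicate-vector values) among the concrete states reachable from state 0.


BFS from 0:
Concrete reachable: {0, 1, 2, 3, 4, 5, 6, 7, 8, 10, 12, 13, 14, 15, 16, 17, 18, 19, 21, 22, 23}
Abstract via predicates (bit_0(s)==1), (s>=17):
  (0,0) <- {0, 2, 4, 6, 8, 10, 12, 14, 16}
  (0,1) <- {18, 22}
  (1,0) <- {1, 3, 5, 7, 13, 15}
  (1,1) <- {17, 19, 21, 23}
Distinct abstract states = 4

4


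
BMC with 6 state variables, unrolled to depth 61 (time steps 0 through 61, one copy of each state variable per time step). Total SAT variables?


BMC unrolls to depth k, creating one copy of each state var for steps 0..k.
Step count = 61 + 1 = 62 (steps 0 through 61)
Vars per step = 6
Total = 6 * 62 = 372

372


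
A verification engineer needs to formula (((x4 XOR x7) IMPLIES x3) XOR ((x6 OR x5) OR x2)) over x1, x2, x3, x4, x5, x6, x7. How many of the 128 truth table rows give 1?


Formula: (((x4 XOR x7) IMPLIES x3) XOR ((x6 OR x5) OR x2)) over 7 vars (128 rows)
Evaluate each row (x1, x2, x3, x4, x5, x6, x7 as bits, MSB first):
  row 0 [0000000]: (((0 XOR 0) IMPLIES 0) XOR ((0 OR 0) OR 0)) -> 1
  row 1 [0000001]: (((0 XOR 1) IMPLIES 0) XOR ((0 OR 0) OR 0)) -> 0
  row 2 [0000010]: (((0 XOR 0) IMPLIES 0) XOR ((1 OR 0) OR 0)) -> 0
  row 3 [0000011]: (((0 XOR 1) IMPLIES 0) XOR ((1 OR 0) OR 0)) -> 1
  row 4 [0000100]: (((0 XOR 0) IMPLIES 0) XOR ((0 OR 1) OR 0)) -> 0
  (every remaining row is evaluated the same way; all 128 results are listed next)
Full result column, 8 rows per line (x1,x2,x3,x4 fixed per line; x5,x6,x7 runs 000..111 left to right):
  rows 0-7 [x1,x2,x3,x4=0000]: 10010101  (ones: 4)
  rows 8-15 [x1,x2,x3,x4=0001]: 01101010  (ones: 4)
  rows 16-23 [x1,x2,x3,x4=0010]: 11000000  (ones: 2)
  rows 24-31 [x1,x2,x3,x4=0011]: 11000000  (ones: 2)
  rows 32-39 [x1,x2,x3,x4=0100]: 01010101  (ones: 4)
  rows 40-47 [x1,x2,x3,x4=0101]: 10101010  (ones: 4)
  rows 48-55 [x1,x2,x3,x4=0110]: 00000000  (ones: 0)
  rows 56-63 [x1,x2,x3,x4=0111]: 00000000  (ones: 0)
  rows 64-71 [x1,x2,x3,x4=1000]: 10010101  (ones: 4)
  rows 72-79 [x1,x2,x3,x4=1001]: 01101010  (ones: 4)
  rows 80-87 [x1,x2,x3,x4=1010]: 11000000  (ones: 2)
  rows 88-95 [x1,x2,x3,x4=1011]: 11000000  (ones: 2)
  rows 96-103 [x1,x2,x3,x4=1100]: 01010101  (ones: 4)
  rows 104-111 [x1,x2,x3,x4=1101]: 10101010  (ones: 4)
  rows 112-119 [x1,x2,x3,x4=1110]: 00000000  (ones: 0)
  rows 120-127 [x1,x2,x3,x4=1111]: 00000000  (ones: 0)
Count of 1-rows = 4+4+2+2+4+4+0+0+4+4+2+2+4+4+0+0 = 40

40


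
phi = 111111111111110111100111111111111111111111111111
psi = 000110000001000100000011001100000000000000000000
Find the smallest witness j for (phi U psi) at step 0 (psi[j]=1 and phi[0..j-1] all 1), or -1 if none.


(phi U psi) at 0: need smallest j with psi[j]=1 and phi[i]=1 for all i in [0,j).
Scan from step 0:
  step 0: phi=1, psi=0 -> continue
  step 1: phi=1, psi=0 -> continue
  step 2: phi=1, psi=0 -> continue
  step 3: psi=1 and phi held for [0,3) -> witness found
Witness step = 3

3


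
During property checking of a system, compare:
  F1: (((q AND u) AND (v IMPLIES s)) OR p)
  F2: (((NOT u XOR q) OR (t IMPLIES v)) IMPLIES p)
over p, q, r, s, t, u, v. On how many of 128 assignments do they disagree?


F1 = (((q AND u) AND (v IMPLIES s)) OR p)
F2 = (((NOT u XOR q) OR (t IMPLIES v)) IMPLIES p)
Evaluate both on each of 128 rows (bits = p,q,r,s,t,u,v):
  row 0 [0000000]: F1=0 F2=0 -> 0
  row 1 [0000001]: F1=0 F2=0 -> 0
  row 2 [0000010]: F1=0 F2=0 -> 0
  row 3 [0000011]: F1=0 F2=0 -> 0
  row 4 [0000100]: F1=0 F2=0 -> 0
  (every remaining row is evaluated the same way; all 128 results are listed next)
Full result column, 8 rows per line (p,q,r,s fixed per line; t,u,v runs 000..111 left to right):
  rows 0-7 [p,q,r,s=0000]: 00000010  (ones: 1)
  rows 8-15 [p,q,r,s=0001]: 00000010  (ones: 1)
  rows 16-23 [p,q,r,s=0010]: 00000010  (ones: 1)
  rows 24-31 [p,q,r,s=0011]: 00000010  (ones: 1)
  rows 32-39 [p,q,r,s=0100]: 00101010  (ones: 3)
  rows 40-47 [p,q,r,s=0101]: 00111011  (ones: 5)
  rows 48-55 [p,q,r,s=0110]: 00101010  (ones: 3)
  rows 56-63 [p,q,r,s=0111]: 00111011  (ones: 5)
  rows 64-71 [p,q,r,s=1000]: 00000000  (ones: 0)
  rows 72-79 [p,q,r,s=1001]: 00000000  (ones: 0)
  rows 80-87 [p,q,r,s=1010]: 00000000  (ones: 0)
  rows 88-95 [p,q,r,s=1011]: 00000000  (ones: 0)
  rows 96-103 [p,q,r,s=1100]: 00000000  (ones: 0)
  rows 104-111 [p,q,r,s=1101]: 00000000  (ones: 0)
  rows 112-119 [p,q,r,s=1110]: 00000000  (ones: 0)
  rows 120-127 [p,q,r,s=1111]: 00000000  (ones: 0)
Disagreements = 1+1+1+1+3+5+3+5+0+0+0+0+0+0+0+0 = 20

20


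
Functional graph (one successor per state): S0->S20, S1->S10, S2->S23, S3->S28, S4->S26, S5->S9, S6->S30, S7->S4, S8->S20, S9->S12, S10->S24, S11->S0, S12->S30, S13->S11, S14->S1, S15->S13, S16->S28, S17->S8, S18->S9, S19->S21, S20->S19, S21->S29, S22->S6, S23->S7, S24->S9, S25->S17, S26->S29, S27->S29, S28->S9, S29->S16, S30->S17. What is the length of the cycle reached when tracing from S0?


Trace from S0 until a state repeats:
  S0 -> S20 -> S19 -> S21 -> S29 -> S16 -> S28 -> S9 -> S12 -> S30 -> S17 -> S8 -> S20
S20 first seen at step 1, revisited at step 12.
Cycle length = 12 - 1 = 11

11


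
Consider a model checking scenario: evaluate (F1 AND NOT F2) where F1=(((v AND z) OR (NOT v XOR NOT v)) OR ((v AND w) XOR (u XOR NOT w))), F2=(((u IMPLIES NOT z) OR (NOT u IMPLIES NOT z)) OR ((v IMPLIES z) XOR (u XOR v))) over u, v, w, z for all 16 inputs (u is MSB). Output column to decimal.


F1 = (((v AND z) OR (NOT v XOR NOT v)) OR ((v AND w) XOR (u XOR NOT w)))
F2 = (((u IMPLIES NOT z) OR (NOT u IMPLIES NOT z)) OR ((v IMPLIES z) XOR (u XOR v)))
Counterexample to F1=>F2 is where F1=1 and F2=0.
Evaluate each row (bits = u,v,w,z, MSB first):
  row 0 [0000]: F1=1 F2=1 -> F1&~F2 -> 0
  row 1 [0001]: F1=1 F2=1 -> F1&~F2 -> 0
  row 2 [0010]: F1=0 F2=1 -> F1&~F2 -> 0
  row 3 [0011]: F1=0 F2=1 -> F1&~F2 -> 0
  row 4 [0100]: F1=1 F2=1 -> F1&~F2 -> 0
  row 5 [0101]: F1=1 F2=1 -> F1&~F2 -> 0
  row 6 [0110]: F1=1 F2=1 -> F1&~F2 -> 0
  row 7 [0111]: F1=1 F2=1 -> F1&~F2 -> 0
  row 8 [1000]: F1=0 F2=1 -> F1&~F2 -> 0
  row 9 [1001]: F1=0 F2=1 -> F1&~F2 -> 0
  row 10 [1010]: F1=1 F2=1 -> F1&~F2 -> 0
  row 11 [1011]: F1=1 F2=1 -> F1&~F2 -> 0
  row 12 [1100]: F1=0 F2=1 -> F1&~F2 -> 0
  row 13 [1101]: F1=1 F2=1 -> F1&~F2 -> 0
  row 14 [1110]: F1=0 F2=1 -> F1&~F2 -> 0
  row 15 [1111]: F1=1 F2=1 -> F1&~F2 -> 0
Full result column, 4 rows per line (u,v fixed per line; w,z runs 00..11 left to right):
  rows 0-3 [u,v=00]: 0000  = hex 0
  rows 4-7 [u,v=01]: 0000  = hex 0
  rows 8-11 [u,v=10]: 0000  = hex 0
  rows 12-15 [u,v=11]: 0000  = hex 0
Counterexample vector (row 0 .. row 15) = 0000000000000000
Output column grouped in 4s = 0000 0000 0000 0000 = 0x0000
Convert to decimal digit by digit (value = value*16 + digit):
  0 -> 0
  0*16 + 0 = 0
  0*16 + 0 = 0
  0*16 + 0 = 0
Decimal = 0

0


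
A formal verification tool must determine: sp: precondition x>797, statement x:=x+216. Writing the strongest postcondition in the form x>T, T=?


Formula: sp(P, x:=E) = exists old_x. (x = E[old_x/x]) AND P[old_x/x] (old_x is the value of x before the assignment; eliminate old_x by solving x = E[old_x/x] for old_x)
Step 1: Precondition P: x>797, i.e. old_x > 797
Step 2: Assignment gives x = old_x + 216, so old_x = x - 216
Step 3: Substitute into P: x - 216 > 797
Step 4: Simplify: x > 797+216 = 1013

1013


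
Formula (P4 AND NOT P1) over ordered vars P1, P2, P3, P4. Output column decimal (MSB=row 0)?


Formula: (P4 AND NOT P1) over P1, P2, P3, P4 (16 rows)
Evaluate each row (bits = P1,P2,P3,P4, MSB first):
  row 0 [0000]: (0 AND NOT 0) -> 0
  row 1 [0001]: (1 AND NOT 0) -> 1
  row 2 [0010]: (0 AND NOT 0) -> 0
  row 3 [0011]: (1 AND NOT 0) -> 1
  row 4 [0100]: (0 AND NOT 0) -> 0
  row 5 [0101]: (1 AND NOT 0) -> 1
  row 6 [0110]: (0 AND NOT 0) -> 0
  row 7 [0111]: (1 AND NOT 0) -> 1
  row 8 [1000]: (0 AND NOT 1) -> 0
  row 9 [1001]: (1 AND NOT 1) -> 0
  row 10 [1010]: (0 AND NOT 1) -> 0
  row 11 [1011]: (1 AND NOT 1) -> 0
  row 12 [1100]: (0 AND NOT 1) -> 0
  row 13 [1101]: (1 AND NOT 1) -> 0
  row 14 [1110]: (0 AND NOT 1) -> 0
  row 15 [1111]: (1 AND NOT 1) -> 0
Full result column, 4 rows per line (P1,P2 fixed per line; P3,P4 runs 00..11 left to right):
  rows 0-3 [P1,P2=00]: 0101  = hex 5
  rows 4-7 [P1,P2=01]: 0101  = hex 5
  rows 8-11 [P1,P2=10]: 0000  = hex 0
  rows 12-15 [P1,P2=11]: 0000  = hex 0
Output column (row 0 .. row 15) = 0101010100000000
Output column grouped in 4s = 0101 0101 0000 0000 = 0x5500
Convert to decimal digit by digit (value = value*16 + digit):
  5 -> 5
  5*16 + 5 = 85
  85*16 + 0 = 1360
  1360*16 + 0 = 21760
Decimal = 21760

21760


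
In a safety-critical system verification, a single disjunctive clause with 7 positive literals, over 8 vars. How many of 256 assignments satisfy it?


Step 1: Total=2^8=256
Step 2: Unsat when all 7 false: 2^1=2
Step 3: Sat=256-2=254

254


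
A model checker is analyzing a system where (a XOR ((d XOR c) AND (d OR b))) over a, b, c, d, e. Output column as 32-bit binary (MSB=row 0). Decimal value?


Formula: (a XOR ((d XOR c) AND (d OR b))) over a, b, c, d, e (32 rows)
Evaluate each row (bits = a,b,c,d,e, MSB first):
  row 0 [00000]: (0 XOR ((0 XOR 0) AND (0 OR 0))) -> 0
  row 1 [00001]: (0 XOR ((0 XOR 0) AND (0 OR 0))) -> 0
  row 2 [00010]: (0 XOR ((1 XOR 0) AND (1 OR 0))) -> 1
  row 3 [00011]: (0 XOR ((1 XOR 0) AND (1 OR 0))) -> 1
  row 4 [00100]: (0 XOR ((0 XOR 1) AND (0 OR 0))) -> 0
  row 5 [00101]: (0 XOR ((0 XOR 1) AND (0 OR 0))) -> 0
  row 6 [00110]: (0 XOR ((1 XOR 1) AND (1 OR 0))) -> 0
  row 7 [00111]: (0 XOR ((1 XOR 1) AND (1 OR 0))) -> 0
  row 8 [01000]: (0 XOR ((0 XOR 0) AND (0 OR 1))) -> 0
  row 9 [01001]: (0 XOR ((0 XOR 0) AND (0 OR 1))) -> 0
  row 10 [01010]: (0 XOR ((1 XOR 0) AND (1 OR 1))) -> 1
  row 11 [01011]: (0 XOR ((1 XOR 0) AND (1 OR 1))) -> 1
  row 12 [01100]: (0 XOR ((0 XOR 1) AND (0 OR 1))) -> 1
  row 13 [01101]: (0 XOR ((0 XOR 1) AND (0 OR 1))) -> 1
  row 14 [01110]: (0 XOR ((1 XOR 1) AND (1 OR 1))) -> 0
  row 15 [01111]: (0 XOR ((1 XOR 1) AND (1 OR 1))) -> 0
  row 16 [10000]: (1 XOR ((0 XOR 0) AND (0 OR 0))) -> 1
  row 17 [10001]: (1 XOR ((0 XOR 0) AND (0 OR 0))) -> 1
  row 18 [10010]: (1 XOR ((1 XOR 0) AND (1 OR 0))) -> 0
  row 19 [10011]: (1 XOR ((1 XOR 0) AND (1 OR 0))) -> 0
  row 20 [10100]: (1 XOR ((0 XOR 1) AND (0 OR 0))) -> 1
  row 21 [10101]: (1 XOR ((0 XOR 1) AND (0 OR 0))) -> 1
  row 22 [10110]: (1 XOR ((1 XOR 1) AND (1 OR 0))) -> 1
  row 23 [10111]: (1 XOR ((1 XOR 1) AND (1 OR 0))) -> 1
  row 24 [11000]: (1 XOR ((0 XOR 0) AND (0 OR 1))) -> 1
  row 25 [11001]: (1 XOR ((0 XOR 0) AND (0 OR 1))) -> 1
  row 26 [11010]: (1 XOR ((1 XOR 0) AND (1 OR 1))) -> 0
  row 27 [11011]: (1 XOR ((1 XOR 0) AND (1 OR 1))) -> 0
  row 28 [11100]: (1 XOR ((0 XOR 1) AND (0 OR 1))) -> 0
  row 29 [11101]: (1 XOR ((0 XOR 1) AND (0 OR 1))) -> 0
  row 30 [11110]: (1 XOR ((1 XOR 1) AND (1 OR 1))) -> 1
  row 31 [11111]: (1 XOR ((1 XOR 1) AND (1 OR 1))) -> 1
Full result column, 4 rows per line (a,b,c fixed per line; d,e runs 00..11 left to right):
  rows 0-3 [a,b,c=000]: 0011  = hex 3
  rows 4-7 [a,b,c=001]: 0000  = hex 0
  rows 8-11 [a,b,c=010]: 0011  = hex 3
  rows 12-15 [a,b,c=011]: 1100  = hex C
  rows 16-19 [a,b,c=100]: 1100  = hex C
  rows 20-23 [a,b,c=101]: 1111  = hex F
  rows 24-27 [a,b,c=110]: 1100  = hex C
  rows 28-31 [a,b,c=111]: 0011  = hex 3
Output column (row 0 .. row 31) = 00110000001111001100111111000011
Output column grouped in 4s = 0011 0000 0011 1100 1100 1111 1100 0011 = 0x303CCFC3
Convert to decimal digit by digit (value = value*16 + digit):
  3 -> 3
  3*16 + 0 = 48
  48*16 + 3 = 771
  771*16 + 12 (C) = 12348
  12348*16 + 12 (C) = 197580
  197580*16 + 15 (F) = 3161295
  3161295*16 + 12 (C) = 50580732
  50580732*16 + 3 = 809291715
Decimal = 809291715

809291715


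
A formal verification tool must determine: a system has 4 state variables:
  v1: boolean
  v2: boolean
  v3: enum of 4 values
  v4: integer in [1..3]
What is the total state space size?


State space = product of domain sizes of all variables.
Domain sizes:
  v1 (boolean): 2
  v2 (boolean): 2
  v3 (enum of 4 values): 4
  v4 (integer in [1..3]): 3
Product = 2 * 2 * 4 * 3 = 48

48


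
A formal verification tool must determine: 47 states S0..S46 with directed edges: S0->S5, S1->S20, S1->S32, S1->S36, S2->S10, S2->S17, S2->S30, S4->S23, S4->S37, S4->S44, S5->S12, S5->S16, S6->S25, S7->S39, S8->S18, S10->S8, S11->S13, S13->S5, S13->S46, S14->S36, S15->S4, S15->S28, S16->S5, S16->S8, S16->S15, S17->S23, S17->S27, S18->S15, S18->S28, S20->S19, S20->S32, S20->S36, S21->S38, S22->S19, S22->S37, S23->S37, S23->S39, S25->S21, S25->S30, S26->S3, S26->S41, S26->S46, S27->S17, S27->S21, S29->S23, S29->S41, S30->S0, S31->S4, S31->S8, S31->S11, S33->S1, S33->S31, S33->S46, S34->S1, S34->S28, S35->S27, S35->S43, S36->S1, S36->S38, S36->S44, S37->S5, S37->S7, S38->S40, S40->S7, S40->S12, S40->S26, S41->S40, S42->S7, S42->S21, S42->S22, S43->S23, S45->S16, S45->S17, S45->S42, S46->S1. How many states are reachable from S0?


BFS from S0:
  layer 0: {S0}
  layer 1: {S5}
  layer 2: {S12, S16}
  layer 3: {S8, S15}
  layer 4: {S4, S18, S28}
  layer 5: {S23, S37, S44}
  layer 6: {S7, S39}
Reachable set: {S0, S4, S5, S7, S8, S12, S15, S16, S18, S23, S28, S37, S39, S44}
Count = 14

14


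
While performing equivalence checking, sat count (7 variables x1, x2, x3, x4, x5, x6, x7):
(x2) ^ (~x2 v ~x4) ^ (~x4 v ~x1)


CNF with 3 clauses over 7 vars (128 assignments).
An assignment satisfies CNF iff every clause has >=1 true literal.
Check each row (bits = x1,x2,x3,x4,x5,x6,x7; clause T/F shown):
  row 0 [0000000]: clauses=FTT -> 0
  row 1 [0000001]: clauses=FTT -> 0
  row 2 [0000010]: clauses=FTT -> 0
  row 3 [0000011]: clauses=FTT -> 0
  row 4 [0000100]: clauses=FTT -> 0
  (every remaining row is evaluated the same way; all 128 results are listed next)
Full result column, 8 rows per line (x1,x2,x3,x4 fixed per line; x5,x6,x7 runs 000..111 left to right):
  rows 0-7 [x1,x2,x3,x4=0000]: 00000000  (ones: 0)
  rows 8-15 [x1,x2,x3,x4=0001]: 00000000  (ones: 0)
  rows 16-23 [x1,x2,x3,x4=0010]: 00000000  (ones: 0)
  rows 24-31 [x1,x2,x3,x4=0011]: 00000000  (ones: 0)
  rows 32-39 [x1,x2,x3,x4=0100]: 11111111  (ones: 8)
  rows 40-47 [x1,x2,x3,x4=0101]: 00000000  (ones: 0)
  rows 48-55 [x1,x2,x3,x4=0110]: 11111111  (ones: 8)
  rows 56-63 [x1,x2,x3,x4=0111]: 00000000  (ones: 0)
  rows 64-71 [x1,x2,x3,x4=1000]: 00000000  (ones: 0)
  rows 72-79 [x1,x2,x3,x4=1001]: 00000000  (ones: 0)
  rows 80-87 [x1,x2,x3,x4=1010]: 00000000  (ones: 0)
  rows 88-95 [x1,x2,x3,x4=1011]: 00000000  (ones: 0)
  rows 96-103 [x1,x2,x3,x4=1100]: 11111111  (ones: 8)
  rows 104-111 [x1,x2,x3,x4=1101]: 00000000  (ones: 0)
  rows 112-119 [x1,x2,x3,x4=1110]: 11111111  (ones: 8)
  rows 120-127 [x1,x2,x3,x4=1111]: 00000000  (ones: 0)
Satisfying assignments = 0+0+0+0+8+0+8+0+0+0+0+0+8+0+8+0 = 32

32


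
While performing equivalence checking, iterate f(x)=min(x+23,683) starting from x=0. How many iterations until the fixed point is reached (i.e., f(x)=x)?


Step 1: x=0, cap=683, increment=23
Step 2: x grows by 23 each step until capped at 683; fixed point is x=683
Step 3: iterations = ceil(683/23) = 30

30


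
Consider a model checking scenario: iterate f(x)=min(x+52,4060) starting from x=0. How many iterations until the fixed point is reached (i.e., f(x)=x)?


Step 1: x=0, cap=4060, increment=52
Step 2: x grows by 52 each step until capped at 4060; fixed point is x=4060
Step 3: iterations = ceil(4060/52) = 79

79


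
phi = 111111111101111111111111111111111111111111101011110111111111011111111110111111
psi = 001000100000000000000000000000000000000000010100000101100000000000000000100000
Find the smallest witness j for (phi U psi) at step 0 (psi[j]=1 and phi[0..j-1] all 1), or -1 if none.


(phi U psi) at 0: need smallest j with psi[j]=1 and phi[i]=1 for all i in [0,j).
Scan from step 0:
  step 0: phi=1, psi=0 -> continue
  step 1: phi=1, psi=0 -> continue
  step 2: psi=1 and phi held for [0,2) -> witness found
Witness step = 2

2


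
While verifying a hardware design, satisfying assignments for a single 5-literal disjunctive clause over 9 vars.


Step 1: Total=2^9=512
Step 2: Unsat when all 5 false: 2^4=16
Step 3: Sat=512-16=496

496


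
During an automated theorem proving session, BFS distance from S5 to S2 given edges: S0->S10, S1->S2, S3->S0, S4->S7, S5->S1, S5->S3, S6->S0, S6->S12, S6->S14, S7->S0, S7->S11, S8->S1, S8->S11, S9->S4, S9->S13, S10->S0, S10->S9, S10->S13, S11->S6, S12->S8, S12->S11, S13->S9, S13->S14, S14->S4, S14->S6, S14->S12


BFS layer-by-layer from S5:
  dist 0: {S5}
  dist 1: {S1, S3}
  dist 2: {S0, S2}
  -> S2 reached at distance 2
Shortest path length = 2

2


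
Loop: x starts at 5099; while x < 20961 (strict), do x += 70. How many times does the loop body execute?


Step 1: x goes from 5099 toward 20961 by 70; the body runs while x<20961, so iterations = ceil((bound-start)/step)
Step 2: Distance=15862
Step 3: ceil(15862/70)=227

227


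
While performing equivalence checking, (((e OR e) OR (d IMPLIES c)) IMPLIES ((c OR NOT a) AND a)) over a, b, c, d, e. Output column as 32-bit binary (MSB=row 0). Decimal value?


Formula: (((e OR e) OR (d IMPLIES c)) IMPLIES ((c OR NOT a) AND a)) over a, b, c, d, e (32 rows)
Evaluate each row (bits = a,b,c,d,e, MSB first):
  row 0 [00000]: (((0 OR 0) OR (0 IMPLIES 0)) IMPLIES ((0 OR NOT 0) AND 0)) -> 0
  row 1 [00001]: (((1 OR 1) OR (0 IMPLIES 0)) IMPLIES ((0 OR NOT 0) AND 0)) -> 0
  row 2 [00010]: (((0 OR 0) OR (1 IMPLIES 0)) IMPLIES ((0 OR NOT 0) AND 0)) -> 1
  row 3 [00011]: (((1 OR 1) OR (1 IMPLIES 0)) IMPLIES ((0 OR NOT 0) AND 0)) -> 0
  row 4 [00100]: (((0 OR 0) OR (0 IMPLIES 1)) IMPLIES ((1 OR NOT 0) AND 0)) -> 0
  row 5 [00101]: (((1 OR 1) OR (0 IMPLIES 1)) IMPLIES ((1 OR NOT 0) AND 0)) -> 0
  row 6 [00110]: (((0 OR 0) OR (1 IMPLIES 1)) IMPLIES ((1 OR NOT 0) AND 0)) -> 0
  row 7 [00111]: (((1 OR 1) OR (1 IMPLIES 1)) IMPLIES ((1 OR NOT 0) AND 0)) -> 0
  row 8 [01000]: (((0 OR 0) OR (0 IMPLIES 0)) IMPLIES ((0 OR NOT 0) AND 0)) -> 0
  row 9 [01001]: (((1 OR 1) OR (0 IMPLIES 0)) IMPLIES ((0 OR NOT 0) AND 0)) -> 0
  row 10 [01010]: (((0 OR 0) OR (1 IMPLIES 0)) IMPLIES ((0 OR NOT 0) AND 0)) -> 1
  row 11 [01011]: (((1 OR 1) OR (1 IMPLIES 0)) IMPLIES ((0 OR NOT 0) AND 0)) -> 0
  row 12 [01100]: (((0 OR 0) OR (0 IMPLIES 1)) IMPLIES ((1 OR NOT 0) AND 0)) -> 0
  row 13 [01101]: (((1 OR 1) OR (0 IMPLIES 1)) IMPLIES ((1 OR NOT 0) AND 0)) -> 0
  row 14 [01110]: (((0 OR 0) OR (1 IMPLIES 1)) IMPLIES ((1 OR NOT 0) AND 0)) -> 0
  row 15 [01111]: (((1 OR 1) OR (1 IMPLIES 1)) IMPLIES ((1 OR NOT 0) AND 0)) -> 0
  row 16 [10000]: (((0 OR 0) OR (0 IMPLIES 0)) IMPLIES ((0 OR NOT 1) AND 1)) -> 0
  row 17 [10001]: (((1 OR 1) OR (0 IMPLIES 0)) IMPLIES ((0 OR NOT 1) AND 1)) -> 0
  row 18 [10010]: (((0 OR 0) OR (1 IMPLIES 0)) IMPLIES ((0 OR NOT 1) AND 1)) -> 1
  row 19 [10011]: (((1 OR 1) OR (1 IMPLIES 0)) IMPLIES ((0 OR NOT 1) AND 1)) -> 0
  row 20 [10100]: (((0 OR 0) OR (0 IMPLIES 1)) IMPLIES ((1 OR NOT 1) AND 1)) -> 1
  row 21 [10101]: (((1 OR 1) OR (0 IMPLIES 1)) IMPLIES ((1 OR NOT 1) AND 1)) -> 1
  row 22 [10110]: (((0 OR 0) OR (1 IMPLIES 1)) IMPLIES ((1 OR NOT 1) AND 1)) -> 1
  row 23 [10111]: (((1 OR 1) OR (1 IMPLIES 1)) IMPLIES ((1 OR NOT 1) AND 1)) -> 1
  row 24 [11000]: (((0 OR 0) OR (0 IMPLIES 0)) IMPLIES ((0 OR NOT 1) AND 1)) -> 0
  row 25 [11001]: (((1 OR 1) OR (0 IMPLIES 0)) IMPLIES ((0 OR NOT 1) AND 1)) -> 0
  row 26 [11010]: (((0 OR 0) OR (1 IMPLIES 0)) IMPLIES ((0 OR NOT 1) AND 1)) -> 1
  row 27 [11011]: (((1 OR 1) OR (1 IMPLIES 0)) IMPLIES ((0 OR NOT 1) AND 1)) -> 0
  row 28 [11100]: (((0 OR 0) OR (0 IMPLIES 1)) IMPLIES ((1 OR NOT 1) AND 1)) -> 1
  row 29 [11101]: (((1 OR 1) OR (0 IMPLIES 1)) IMPLIES ((1 OR NOT 1) AND 1)) -> 1
  row 30 [11110]: (((0 OR 0) OR (1 IMPLIES 1)) IMPLIES ((1 OR NOT 1) AND 1)) -> 1
  row 31 [11111]: (((1 OR 1) OR (1 IMPLIES 1)) IMPLIES ((1 OR NOT 1) AND 1)) -> 1
Full result column, 4 rows per line (a,b,c fixed per line; d,e runs 00..11 left to right):
  rows 0-3 [a,b,c=000]: 0010  = hex 2
  rows 4-7 [a,b,c=001]: 0000  = hex 0
  rows 8-11 [a,b,c=010]: 0010  = hex 2
  rows 12-15 [a,b,c=011]: 0000  = hex 0
  rows 16-19 [a,b,c=100]: 0010  = hex 2
  rows 20-23 [a,b,c=101]: 1111  = hex F
  rows 24-27 [a,b,c=110]: 0010  = hex 2
  rows 28-31 [a,b,c=111]: 1111  = hex F
Output column (row 0 .. row 31) = 00100000001000000010111100101111
Output column grouped in 4s = 0010 0000 0010 0000 0010 1111 0010 1111 = 0x20202F2F
Convert to decimal digit by digit (value = value*16 + digit):
  2 -> 2
  2*16 + 0 = 32
  32*16 + 2 = 514
  514*16 + 0 = 8224
  8224*16 + 2 = 131586
  131586*16 + 15 (F) = 2105391
  2105391*16 + 2 = 33686258
  33686258*16 + 15 (F) = 538980143
Decimal = 538980143

538980143


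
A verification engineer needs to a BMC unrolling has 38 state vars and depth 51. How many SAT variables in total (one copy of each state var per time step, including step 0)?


BMC unrolls to depth k, creating one copy of each state var for steps 0..k.
Step count = 51 + 1 = 52 (steps 0 through 51)
Vars per step = 38
Total = 38 * 52 = 1976

1976


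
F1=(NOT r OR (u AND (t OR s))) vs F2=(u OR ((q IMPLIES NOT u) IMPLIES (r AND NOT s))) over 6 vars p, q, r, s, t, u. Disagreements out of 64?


F1 = (NOT r OR (u AND (t OR s)))
F2 = (u OR ((q IMPLIES NOT u) IMPLIES (r AND NOT s)))
Evaluate both on each of 64 rows (bits = p,q,r,s,t,u):
  row 0 [000000]: F1=1 F2=0 (differ) -> 1
  row 1 [000001]: F1=1 F2=1 -> 0
  row 2 [000010]: F1=1 F2=0 (differ) -> 1
  row 3 [000011]: F1=1 F2=1 -> 0
  row 4 [000100]: F1=1 F2=0 (differ) -> 1
  (every remaining row is evaluated the same way; all 64 results are listed next)
Full result column, 8 rows per line (p,q,r fixed per line; s,t,u runs 000..111 left to right):
  rows 0-7 [p,q,r=000]: 10101010  (ones: 4)
  rows 8-15 [p,q,r=001]: 11100000  (ones: 3)
  rows 16-23 [p,q,r=010]: 10101010  (ones: 4)
  rows 24-31 [p,q,r=011]: 11100000  (ones: 3)
  rows 32-39 [p,q,r=100]: 10101010  (ones: 4)
  rows 40-47 [p,q,r=101]: 11100000  (ones: 3)
  rows 48-55 [p,q,r=110]: 10101010  (ones: 4)
  rows 56-63 [p,q,r=111]: 11100000  (ones: 3)
Disagreements = 4+3+4+3+4+3+4+3 = 28

28


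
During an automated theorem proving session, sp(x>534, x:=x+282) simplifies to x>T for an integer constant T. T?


Formula: sp(P, x:=E) = exists old_x. (x = E[old_x/x]) AND P[old_x/x] (old_x is the value of x before the assignment; eliminate old_x by solving x = E[old_x/x] for old_x)
Step 1: Precondition P: x>534, i.e. old_x > 534
Step 2: Assignment gives x = old_x + 282, so old_x = x - 282
Step 3: Substitute into P: x - 282 > 534
Step 4: Simplify: x > 534+282 = 816

816


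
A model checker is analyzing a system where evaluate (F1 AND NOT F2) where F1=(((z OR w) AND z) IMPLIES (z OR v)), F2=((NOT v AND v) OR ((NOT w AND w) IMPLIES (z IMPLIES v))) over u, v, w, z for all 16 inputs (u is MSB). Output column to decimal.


F1 = (((z OR w) AND z) IMPLIES (z OR v))
F2 = ((NOT v AND v) OR ((NOT w AND w) IMPLIES (z IMPLIES v)))
Counterexample to F1=>F2 is where F1=1 and F2=0.
Evaluate each row (bits = u,v,w,z, MSB first):
  row 0 [0000]: F1=1 F2=1 -> F1&~F2 -> 0
  row 1 [0001]: F1=1 F2=1 -> F1&~F2 -> 0
  row 2 [0010]: F1=1 F2=1 -> F1&~F2 -> 0
  row 3 [0011]: F1=1 F2=1 -> F1&~F2 -> 0
  row 4 [0100]: F1=1 F2=1 -> F1&~F2 -> 0
  row 5 [0101]: F1=1 F2=1 -> F1&~F2 -> 0
  row 6 [0110]: F1=1 F2=1 -> F1&~F2 -> 0
  row 7 [0111]: F1=1 F2=1 -> F1&~F2 -> 0
  row 8 [1000]: F1=1 F2=1 -> F1&~F2 -> 0
  row 9 [1001]: F1=1 F2=1 -> F1&~F2 -> 0
  row 10 [1010]: F1=1 F2=1 -> F1&~F2 -> 0
  row 11 [1011]: F1=1 F2=1 -> F1&~F2 -> 0
  row 12 [1100]: F1=1 F2=1 -> F1&~F2 -> 0
  row 13 [1101]: F1=1 F2=1 -> F1&~F2 -> 0
  row 14 [1110]: F1=1 F2=1 -> F1&~F2 -> 0
  row 15 [1111]: F1=1 F2=1 -> F1&~F2 -> 0
Full result column, 4 rows per line (u,v fixed per line; w,z runs 00..11 left to right):
  rows 0-3 [u,v=00]: 0000  = hex 0
  rows 4-7 [u,v=01]: 0000  = hex 0
  rows 8-11 [u,v=10]: 0000  = hex 0
  rows 12-15 [u,v=11]: 0000  = hex 0
Counterexample vector (row 0 .. row 15) = 0000000000000000
Output column grouped in 4s = 0000 0000 0000 0000 = 0x0000
Convert to decimal digit by digit (value = value*16 + digit):
  0 -> 0
  0*16 + 0 = 0
  0*16 + 0 = 0
  0*16 + 0 = 0
Decimal = 0

0


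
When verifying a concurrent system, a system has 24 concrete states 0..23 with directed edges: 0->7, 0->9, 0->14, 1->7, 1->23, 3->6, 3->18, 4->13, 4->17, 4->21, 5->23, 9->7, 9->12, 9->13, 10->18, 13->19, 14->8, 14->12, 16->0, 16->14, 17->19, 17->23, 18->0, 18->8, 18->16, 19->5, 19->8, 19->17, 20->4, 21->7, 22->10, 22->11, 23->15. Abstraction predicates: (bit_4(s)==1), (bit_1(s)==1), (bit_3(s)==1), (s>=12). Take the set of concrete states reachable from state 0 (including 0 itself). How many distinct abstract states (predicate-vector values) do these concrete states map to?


BFS from 0:
Concrete reachable: {0, 5, 7, 8, 9, 12, 13, 14, 15, 17, 19, 23}
Abstract via predicates (bit_4(s)==1), (bit_1(s)==1), (bit_3(s)==1), (s>=12):
  (0,0,0,0) <- {0, 5}
  (0,0,1,0) <- {8, 9}
  (0,0,1,1) <- {12, 13}
  (0,1,0,0) <- {7}
  (0,1,1,1) <- {14, 15}
  (1,0,0,1) <- {17}
  (1,1,0,1) <- {19, 23}
Distinct abstract states = 7

7


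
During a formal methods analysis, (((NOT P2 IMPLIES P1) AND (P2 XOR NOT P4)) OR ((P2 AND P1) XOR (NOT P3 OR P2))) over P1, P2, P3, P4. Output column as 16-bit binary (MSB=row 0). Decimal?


Formula: (((NOT P2 IMPLIES P1) AND (P2 XOR NOT P4)) OR ((P2 AND P1) XOR (NOT P3 OR P2))) over P1, P2, P3, P4 (16 rows)
Evaluate each row (bits = P1,P2,P3,P4, MSB first):
  row 0 [0000]: (((NOT 0 IMPLIES 0) AND (0 XOR NOT 0)) OR ((0 AND 0) XOR (NOT 0 OR 0))) -> 1
  row 1 [0001]: (((NOT 0 IMPLIES 0) AND (0 XOR NOT 1)) OR ((0 AND 0) XOR (NOT 0 OR 0))) -> 1
  row 2 [0010]: (((NOT 0 IMPLIES 0) AND (0 XOR NOT 0)) OR ((0 AND 0) XOR (NOT 1 OR 0))) -> 0
  row 3 [0011]: (((NOT 0 IMPLIES 0) AND (0 XOR NOT 1)) OR ((0 AND 0) XOR (NOT 1 OR 0))) -> 0
  row 4 [0100]: (((NOT 1 IMPLIES 0) AND (1 XOR NOT 0)) OR ((1 AND 0) XOR (NOT 0 OR 1))) -> 1
  row 5 [0101]: (((NOT 1 IMPLIES 0) AND (1 XOR NOT 1)) OR ((1 AND 0) XOR (NOT 0 OR 1))) -> 1
  row 6 [0110]: (((NOT 1 IMPLIES 0) AND (1 XOR NOT 0)) OR ((1 AND 0) XOR (NOT 1 OR 1))) -> 1
  row 7 [0111]: (((NOT 1 IMPLIES 0) AND (1 XOR NOT 1)) OR ((1 AND 0) XOR (NOT 1 OR 1))) -> 1
  row 8 [1000]: (((NOT 0 IMPLIES 1) AND (0 XOR NOT 0)) OR ((0 AND 1) XOR (NOT 0 OR 0))) -> 1
  row 9 [1001]: (((NOT 0 IMPLIES 1) AND (0 XOR NOT 1)) OR ((0 AND 1) XOR (NOT 0 OR 0))) -> 1
  row 10 [1010]: (((NOT 0 IMPLIES 1) AND (0 XOR NOT 0)) OR ((0 AND 1) XOR (NOT 1 OR 0))) -> 1
  row 11 [1011]: (((NOT 0 IMPLIES 1) AND (0 XOR NOT 1)) OR ((0 AND 1) XOR (NOT 1 OR 0))) -> 0
  row 12 [1100]: (((NOT 1 IMPLIES 1) AND (1 XOR NOT 0)) OR ((1 AND 1) XOR (NOT 0 OR 1))) -> 0
  row 13 [1101]: (((NOT 1 IMPLIES 1) AND (1 XOR NOT 1)) OR ((1 AND 1) XOR (NOT 0 OR 1))) -> 1
  row 14 [1110]: (((NOT 1 IMPLIES 1) AND (1 XOR NOT 0)) OR ((1 AND 1) XOR (NOT 1 OR 1))) -> 0
  row 15 [1111]: (((NOT 1 IMPLIES 1) AND (1 XOR NOT 1)) OR ((1 AND 1) XOR (NOT 1 OR 1))) -> 1
Full result column, 4 rows per line (P1,P2 fixed per line; P3,P4 runs 00..11 left to right):
  rows 0-3 [P1,P2=00]: 1100  = hex C
  rows 4-7 [P1,P2=01]: 1111  = hex F
  rows 8-11 [P1,P2=10]: 1110  = hex E
  rows 12-15 [P1,P2=11]: 0101  = hex 5
Output column (row 0 .. row 15) = 1100111111100101
Output column grouped in 4s = 1100 1111 1110 0101 = 0xCFE5
Convert to decimal digit by digit (value = value*16 + digit):
  C -> 12
  12*16 + 15 (F) = 207
  207*16 + 14 (E) = 3326
  3326*16 + 5 = 53221
Decimal = 53221

53221


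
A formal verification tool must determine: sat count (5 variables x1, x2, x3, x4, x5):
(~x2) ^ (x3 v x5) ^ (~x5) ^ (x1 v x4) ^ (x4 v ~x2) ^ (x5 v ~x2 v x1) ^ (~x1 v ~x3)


CNF with 7 clauses over 5 vars (32 assignments).
An assignment satisfies CNF iff every clause has >=1 true literal.
Check each row (bits = x1,x2,x3,x4,x5; clause T/F shown):
  row 0 [00000]: clauses=TFTFTTT -> 0
  row 1 [00001]: clauses=TTFFTTT -> 0
  row 2 [00010]: clauses=TFTTTTT -> 0
  row 3 [00011]: clauses=TTFTTTT -> 0
  row 4 [00100]: clauses=TTTFTTT -> 0
  row 5 [00101]: clauses=TTFFTTT -> 0
  row 6 [00110]: clauses=TTTTTTT -> 1
  row 7 [00111]: clauses=TTFTTTT -> 0
  row 8 [01000]: clauses=FFTFFFT -> 0
  row 9 [01001]: clauses=FTFFFTT -> 0
  row 10 [01010]: clauses=FFTTTFT -> 0
  row 11 [01011]: clauses=FTFTTTT -> 0
  row 12 [01100]: clauses=FTTFFFT -> 0
  row 13 [01101]: clauses=FTFFFTT -> 0
  row 14 [01110]: clauses=FTTTTFT -> 0
  row 15 [01111]: clauses=FTFTTTT -> 0
  row 16 [10000]: clauses=TFTTTTT -> 0
  row 17 [10001]: clauses=TTFTTTT -> 0
  row 18 [10010]: clauses=TFTTTTT -> 0
  row 19 [10011]: clauses=TTFTTTT -> 0
  row 20 [10100]: clauses=TTTTTTF -> 0
  row 21 [10101]: clauses=TTFTTTF -> 0
  row 22 [10110]: clauses=TTTTTTF -> 0
  row 23 [10111]: clauses=TTFTTTF -> 0
  row 24 [11000]: clauses=FFTTFTT -> 0
  row 25 [11001]: clauses=FTFTFTT -> 0
  row 26 [11010]: clauses=FFTTTTT -> 0
  row 27 [11011]: clauses=FTFTTTT -> 0
  row 28 [11100]: clauses=FTTTFTF -> 0
  row 29 [11101]: clauses=FTFTFTF -> 0
  row 30 [11110]: clauses=FTTTTTF -> 0
  row 31 [11111]: clauses=FTFTTTF -> 0
Full result column, 8 rows per line (x1,x2 fixed per line; x3,x4,x5 runs 000..111 left to right):
  rows 0-7 [x1,x2=00]: 00000010  (ones: 1)
  rows 8-15 [x1,x2=01]: 00000000  (ones: 0)
  rows 16-23 [x1,x2=10]: 00000000  (ones: 0)
  rows 24-31 [x1,x2=11]: 00000000  (ones: 0)
Satisfying assignments = 1+0+0+0 = 1

1


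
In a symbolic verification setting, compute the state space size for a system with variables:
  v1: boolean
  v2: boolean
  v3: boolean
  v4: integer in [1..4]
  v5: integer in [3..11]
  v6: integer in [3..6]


State space = product of domain sizes of all variables.
Domain sizes:
  v1 (boolean): 2
  v2 (boolean): 2
  v3 (boolean): 2
  v4 (integer in [1..4]): 4
  v5 (integer in [3..11]): 9
  v6 (integer in [3..6]): 4
Product = 2 * 2 * 2 * 4 * 9 * 4 = 1152

1152


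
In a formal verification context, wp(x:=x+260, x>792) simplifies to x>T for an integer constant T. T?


Formula: wp(x:=E, P) = P[E/x] (substitute E for x in postcondition)
Step 1: Postcondition: x>792
Step 2: Substitute x+260 for x: x+260>792
Step 3: Solve for x: x > 792-260 = 532

532


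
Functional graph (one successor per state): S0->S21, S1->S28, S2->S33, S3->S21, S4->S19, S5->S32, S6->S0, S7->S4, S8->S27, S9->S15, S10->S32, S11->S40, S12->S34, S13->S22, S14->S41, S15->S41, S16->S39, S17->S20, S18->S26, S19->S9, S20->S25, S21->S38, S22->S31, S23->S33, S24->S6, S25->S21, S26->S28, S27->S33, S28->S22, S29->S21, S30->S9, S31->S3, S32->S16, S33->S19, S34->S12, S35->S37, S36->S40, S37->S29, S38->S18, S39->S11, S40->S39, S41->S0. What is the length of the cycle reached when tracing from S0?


Trace from S0 until a state repeats:
  S0 -> S21 -> S38 -> S18 -> S26 -> S28 -> S22 -> S31 -> S3 -> S21
S21 first seen at step 1, revisited at step 9.
Cycle length = 9 - 1 = 8

8


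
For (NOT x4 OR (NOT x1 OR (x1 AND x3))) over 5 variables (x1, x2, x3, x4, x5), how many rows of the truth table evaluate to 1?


Formula: (NOT x4 OR (NOT x1 OR (x1 AND x3))) over 5 vars (32 rows)
Evaluate each row (x1, x2, x3, x4, x5 as bits, MSB first):
  row 0 [00000]: (NOT 0 OR (NOT 0 OR (0 AND 0))) -> 1
  row 1 [00001]: (NOT 0 OR (NOT 0 OR (0 AND 0))) -> 1
  row 2 [00010]: (NOT 1 OR (NOT 0 OR (0 AND 0))) -> 1
  row 3 [00011]: (NOT 1 OR (NOT 0 OR (0 AND 0))) -> 1
  row 4 [00100]: (NOT 0 OR (NOT 0 OR (0 AND 1))) -> 1
  row 5 [00101]: (NOT 0 OR (NOT 0 OR (0 AND 1))) -> 1
  row 6 [00110]: (NOT 1 OR (NOT 0 OR (0 AND 1))) -> 1
  row 7 [00111]: (NOT 1 OR (NOT 0 OR (0 AND 1))) -> 1
  row 8 [01000]: (NOT 0 OR (NOT 0 OR (0 AND 0))) -> 1
  row 9 [01001]: (NOT 0 OR (NOT 0 OR (0 AND 0))) -> 1
  row 10 [01010]: (NOT 1 OR (NOT 0 OR (0 AND 0))) -> 1
  row 11 [01011]: (NOT 1 OR (NOT 0 OR (0 AND 0))) -> 1
  row 12 [01100]: (NOT 0 OR (NOT 0 OR (0 AND 1))) -> 1
  row 13 [01101]: (NOT 0 OR (NOT 0 OR (0 AND 1))) -> 1
  row 14 [01110]: (NOT 1 OR (NOT 0 OR (0 AND 1))) -> 1
  row 15 [01111]: (NOT 1 OR (NOT 0 OR (0 AND 1))) -> 1
  row 16 [10000]: (NOT 0 OR (NOT 1 OR (1 AND 0))) -> 1
  row 17 [10001]: (NOT 0 OR (NOT 1 OR (1 AND 0))) -> 1
  row 18 [10010]: (NOT 1 OR (NOT 1 OR (1 AND 0))) -> 0
  row 19 [10011]: (NOT 1 OR (NOT 1 OR (1 AND 0))) -> 0
  row 20 [10100]: (NOT 0 OR (NOT 1 OR (1 AND 1))) -> 1
  row 21 [10101]: (NOT 0 OR (NOT 1 OR (1 AND 1))) -> 1
  row 22 [10110]: (NOT 1 OR (NOT 1 OR (1 AND 1))) -> 1
  row 23 [10111]: (NOT 1 OR (NOT 1 OR (1 AND 1))) -> 1
  row 24 [11000]: (NOT 0 OR (NOT 1 OR (1 AND 0))) -> 1
  row 25 [11001]: (NOT 0 OR (NOT 1 OR (1 AND 0))) -> 1
  row 26 [11010]: (NOT 1 OR (NOT 1 OR (1 AND 0))) -> 0
  row 27 [11011]: (NOT 1 OR (NOT 1 OR (1 AND 0))) -> 0
  row 28 [11100]: (NOT 0 OR (NOT 1 OR (1 AND 1))) -> 1
  row 29 [11101]: (NOT 0 OR (NOT 1 OR (1 AND 1))) -> 1
  row 30 [11110]: (NOT 1 OR (NOT 1 OR (1 AND 1))) -> 1
  row 31 [11111]: (NOT 1 OR (NOT 1 OR (1 AND 1))) -> 1
Full result column, 8 rows per line (x1,x2 fixed per line; x3,x4,x5 runs 000..111 left to right):
  rows 0-7 [x1,x2=00]: 11111111  (ones: 8)
  rows 8-15 [x1,x2=01]: 11111111  (ones: 8)
  rows 16-23 [x1,x2=10]: 11001111  (ones: 6)
  rows 24-31 [x1,x2=11]: 11001111  (ones: 6)
Count of 1-rows = 8+8+6+6 = 28

28


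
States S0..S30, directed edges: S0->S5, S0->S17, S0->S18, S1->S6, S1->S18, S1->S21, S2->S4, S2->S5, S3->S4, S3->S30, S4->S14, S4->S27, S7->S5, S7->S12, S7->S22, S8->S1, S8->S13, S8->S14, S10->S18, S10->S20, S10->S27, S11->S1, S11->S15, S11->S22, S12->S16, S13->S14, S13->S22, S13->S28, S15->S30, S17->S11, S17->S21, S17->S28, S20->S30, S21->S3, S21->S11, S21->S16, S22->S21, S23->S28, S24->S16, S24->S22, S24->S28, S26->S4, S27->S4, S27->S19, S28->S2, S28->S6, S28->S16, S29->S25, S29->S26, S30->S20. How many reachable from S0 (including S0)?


BFS from S0:
  layer 0: {S0}
  layer 1: {S5, S17, S18}
  layer 2: {S11, S21, S28}
  layer 3: {S1, S2, S3, S6, S15, S16, S22}
  layer 4: {S4, S30}
  layer 5: {S14, S20, S27}
  layer 6: {S19}
Reachable set: {S0, S1, S2, S3, S4, S5, S6, S11, S14, S15, S16, S17, S18, S19, S20, S21, S22, S27, S28, S30}
Count = 20

20


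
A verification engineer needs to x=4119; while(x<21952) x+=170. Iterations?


Step 1: x goes from 4119 toward 21952 by 170; the body runs while x<21952, so iterations = ceil((bound-start)/step)
Step 2: Distance=17833
Step 3: ceil(17833/170)=105

105


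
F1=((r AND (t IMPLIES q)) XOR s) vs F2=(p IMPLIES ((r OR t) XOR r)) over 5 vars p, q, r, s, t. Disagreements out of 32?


F1 = ((r AND (t IMPLIES q)) XOR s)
F2 = (p IMPLIES ((r OR t) XOR r))
Evaluate both on each of 32 rows (bits = p,q,r,s,t):
  row 0 [00000]: F1=0 F2=1 (differ) -> 1
  row 1 [00001]: F1=0 F2=1 (differ) -> 1
  row 2 [00010]: F1=1 F2=1 -> 0
  row 3 [00011]: F1=1 F2=1 -> 0
  row 4 [00100]: F1=1 F2=1 -> 0
  row 5 [00101]: F1=0 F2=1 (differ) -> 1
  row 6 [00110]: F1=0 F2=1 (differ) -> 1
  row 7 [00111]: F1=1 F2=1 -> 0
  row 8 [01000]: F1=0 F2=1 (differ) -> 1
  row 9 [01001]: F1=0 F2=1 (differ) -> 1
  row 10 [01010]: F1=1 F2=1 -> 0
  row 11 [01011]: F1=1 F2=1 -> 0
  row 12 [01100]: F1=1 F2=1 -> 0
  row 13 [01101]: F1=1 F2=1 -> 0
  row 14 [01110]: F1=0 F2=1 (differ) -> 1
  row 15 [01111]: F1=0 F2=1 (differ) -> 1
  row 16 [10000]: F1=0 F2=0 -> 0
  row 17 [10001]: F1=0 F2=1 (differ) -> 1
  row 18 [10010]: F1=1 F2=0 (differ) -> 1
  row 19 [10011]: F1=1 F2=1 -> 0
  row 20 [10100]: F1=1 F2=0 (differ) -> 1
  row 21 [10101]: F1=0 F2=0 -> 0
  row 22 [10110]: F1=0 F2=0 -> 0
  row 23 [10111]: F1=1 F2=0 (differ) -> 1
  row 24 [11000]: F1=0 F2=0 -> 0
  row 25 [11001]: F1=0 F2=1 (differ) -> 1
  row 26 [11010]: F1=1 F2=0 (differ) -> 1
  row 27 [11011]: F1=1 F2=1 -> 0
  row 28 [11100]: F1=1 F2=0 (differ) -> 1
  row 29 [11101]: F1=1 F2=0 (differ) -> 1
  row 30 [11110]: F1=0 F2=0 -> 0
  row 31 [11111]: F1=0 F2=0 -> 0
Full result column, 8 rows per line (p,q fixed per line; r,s,t runs 000..111 left to right):
  rows 0-7 [p,q=00]: 11000110  (ones: 4)
  rows 8-15 [p,q=01]: 11000011  (ones: 4)
  rows 16-23 [p,q=10]: 01101001  (ones: 4)
  rows 24-31 [p,q=11]: 01101100  (ones: 4)
Disagreements = 4+4+4+4 = 16

16


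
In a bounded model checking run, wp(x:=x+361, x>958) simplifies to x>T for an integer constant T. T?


Formula: wp(x:=E, P) = P[E/x] (substitute E for x in postcondition)
Step 1: Postcondition: x>958
Step 2: Substitute x+361 for x: x+361>958
Step 3: Solve for x: x > 958-361 = 597

597


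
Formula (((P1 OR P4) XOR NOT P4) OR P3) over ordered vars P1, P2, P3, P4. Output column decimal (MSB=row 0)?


Formula: (((P1 OR P4) XOR NOT P4) OR P3) over P1, P2, P3, P4 (16 rows)
Evaluate each row (bits = P1,P2,P3,P4, MSB first):
  row 0 [0000]: (((0 OR 0) XOR NOT 0) OR 0) -> 1
  row 1 [0001]: (((0 OR 1) XOR NOT 1) OR 0) -> 1
  row 2 [0010]: (((0 OR 0) XOR NOT 0) OR 1) -> 1
  row 3 [0011]: (((0 OR 1) XOR NOT 1) OR 1) -> 1
  row 4 [0100]: (((0 OR 0) XOR NOT 0) OR 0) -> 1
  row 5 [0101]: (((0 OR 1) XOR NOT 1) OR 0) -> 1
  row 6 [0110]: (((0 OR 0) XOR NOT 0) OR 1) -> 1
  row 7 [0111]: (((0 OR 1) XOR NOT 1) OR 1) -> 1
  row 8 [1000]: (((1 OR 0) XOR NOT 0) OR 0) -> 0
  row 9 [1001]: (((1 OR 1) XOR NOT 1) OR 0) -> 1
  row 10 [1010]: (((1 OR 0) XOR NOT 0) OR 1) -> 1
  row 11 [1011]: (((1 OR 1) XOR NOT 1) OR 1) -> 1
  row 12 [1100]: (((1 OR 0) XOR NOT 0) OR 0) -> 0
  row 13 [1101]: (((1 OR 1) XOR NOT 1) OR 0) -> 1
  row 14 [1110]: (((1 OR 0) XOR NOT 0) OR 1) -> 1
  row 15 [1111]: (((1 OR 1) XOR NOT 1) OR 1) -> 1
Full result column, 4 rows per line (P1,P2 fixed per line; P3,P4 runs 00..11 left to right):
  rows 0-3 [P1,P2=00]: 1111  = hex F
  rows 4-7 [P1,P2=01]: 1111  = hex F
  rows 8-11 [P1,P2=10]: 0111  = hex 7
  rows 12-15 [P1,P2=11]: 0111  = hex 7
Output column (row 0 .. row 15) = 1111111101110111
Output column grouped in 4s = 1111 1111 0111 0111 = 0xFF77
Convert to decimal digit by digit (value = value*16 + digit):
  F -> 15
  15*16 + 15 (F) = 255
  255*16 + 7 = 4087
  4087*16 + 7 = 65399
Decimal = 65399

65399


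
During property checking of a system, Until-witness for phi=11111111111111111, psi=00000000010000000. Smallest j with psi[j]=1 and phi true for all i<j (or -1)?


(phi U psi) at 0: need smallest j with psi[j]=1 and phi[i]=1 for all i in [0,j).
Scan from step 0:
  step 0: phi=1, psi=0 -> continue
  step 1: phi=1, psi=0 -> continue
  step 2: phi=1, psi=0 -> continue
  step 3: phi=1, psi=0 -> continue
  step 9: psi=1 and phi held for [0,9) -> witness found
Witness step = 9

9


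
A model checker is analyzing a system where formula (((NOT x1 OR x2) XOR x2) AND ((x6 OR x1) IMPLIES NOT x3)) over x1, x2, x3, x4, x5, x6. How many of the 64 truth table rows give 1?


Formula: (((NOT x1 OR x2) XOR x2) AND ((x6 OR x1) IMPLIES NOT x3)) over 6 vars (64 rows)
Evaluate each row (x1, x2, x3, x4, x5, x6 as bits, MSB first):
  row 0 [000000]: (((NOT 0 OR 0) XOR 0) AND ((0 OR 0) IMPLIES NOT 0)) -> 1
  row 1 [000001]: (((NOT 0 OR 0) XOR 0) AND ((1 OR 0) IMPLIES NOT 0)) -> 1
  row 2 [000010]: (((NOT 0 OR 0) XOR 0) AND ((0 OR 0) IMPLIES NOT 0)) -> 1
  row 3 [000011]: (((NOT 0 OR 0) XOR 0) AND ((1 OR 0) IMPLIES NOT 0)) -> 1
  row 4 [000100]: (((NOT 0 OR 0) XOR 0) AND ((0 OR 0) IMPLIES NOT 0)) -> 1
  (every remaining row is evaluated the same way; all 64 results are listed next)
Full result column, 8 rows per line (x1,x2,x3 fixed per line; x4,x5,x6 runs 000..111 left to right):
  rows 0-7 [x1,x2,x3=000]: 11111111  (ones: 8)
  rows 8-15 [x1,x2,x3=001]: 10101010  (ones: 4)
  rows 16-23 [x1,x2,x3=010]: 00000000  (ones: 0)
  rows 24-31 [x1,x2,x3=011]: 00000000  (ones: 0)
  rows 32-39 [x1,x2,x3=100]: 00000000  (ones: 0)
  rows 40-47 [x1,x2,x3=101]: 00000000  (ones: 0)
  rows 48-55 [x1,x2,x3=110]: 00000000  (ones: 0)
  rows 56-63 [x1,x2,x3=111]: 00000000  (ones: 0)
Count of 1-rows = 8+4+0+0+0+0+0+0 = 12

12
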